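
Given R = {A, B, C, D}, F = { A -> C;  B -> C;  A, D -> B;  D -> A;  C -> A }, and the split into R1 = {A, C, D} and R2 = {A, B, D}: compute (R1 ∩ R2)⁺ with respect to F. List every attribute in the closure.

A, B, C, D

R1 ∩ R2 = {A, D}.
A → C applies, adding C
A, D → B applies, adding B
Closure: {A, B, C, D}.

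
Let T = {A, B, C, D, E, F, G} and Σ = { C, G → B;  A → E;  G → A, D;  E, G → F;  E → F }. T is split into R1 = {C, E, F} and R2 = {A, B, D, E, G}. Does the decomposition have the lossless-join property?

Common attributes: R1 ∩ R2 = {E}.
Closure of {E}: E → F applies, adding F. So (E)⁺ = {E, F}.
The closure contains neither all of R1 = {C, E, F} nor all of R2 = {A, B, D, E, G}, so the common attributes are not a superkey of either fragment. The join is lossy.

No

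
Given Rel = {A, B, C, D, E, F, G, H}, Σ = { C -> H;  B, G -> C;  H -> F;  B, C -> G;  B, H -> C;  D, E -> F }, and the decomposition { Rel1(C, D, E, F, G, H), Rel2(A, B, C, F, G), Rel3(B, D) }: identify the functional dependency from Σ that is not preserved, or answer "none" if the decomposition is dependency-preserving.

Check B, H → C: no single fragment contains all of {B, C, H}, and the restricted closure of {B, H} across the fragments never reaches {C}.
C → H is preserved.
B, G → C is preserved.
H → F is preserved.
B, C → G is preserved.
D, E → F is preserved.

B, H -> C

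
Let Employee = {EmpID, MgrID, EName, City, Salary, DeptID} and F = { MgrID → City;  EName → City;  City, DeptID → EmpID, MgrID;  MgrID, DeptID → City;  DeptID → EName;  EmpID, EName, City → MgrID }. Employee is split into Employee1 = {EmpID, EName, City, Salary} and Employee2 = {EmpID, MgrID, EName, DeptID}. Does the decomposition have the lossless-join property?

No

Common attributes: Employee1 ∩ Employee2 = {EmpID, EName}.
Closure of {EmpID, EName}: EName → City applies, adding City; EmpID, EName, City → MgrID applies, adding MgrID. So (EmpID, EName)⁺ = {EmpID, MgrID, EName, City}.
The closure contains neither all of Employee1 = {EmpID, EName, City, Salary} nor all of Employee2 = {EmpID, MgrID, EName, DeptID}, so the common attributes are not a superkey of either fragment. The join is lossy.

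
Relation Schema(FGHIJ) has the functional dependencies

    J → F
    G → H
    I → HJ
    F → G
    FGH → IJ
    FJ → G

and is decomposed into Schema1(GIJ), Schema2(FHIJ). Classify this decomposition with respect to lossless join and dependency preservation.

Lossless test: (IJ)⁺ = {FGHIJ}, which contains all of one fragment — lossless.
Dependency preservation: the restricted closure of {G} across the fragments never reaches {H}, so G → H cannot be enforced without a join — not preserved.

lossless but not dependency-preserving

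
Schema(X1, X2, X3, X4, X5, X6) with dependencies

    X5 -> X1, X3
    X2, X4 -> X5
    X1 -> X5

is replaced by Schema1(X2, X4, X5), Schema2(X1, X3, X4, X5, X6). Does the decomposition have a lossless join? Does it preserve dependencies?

lossy but dependency-preserving

Lossless test: (X4, X5)⁺ = {X1, X3, X4, X5}, which is a superkey of neither fragment — lossy.
Dependency preservation: every FD's attributes lie within a single fragment, so each can be enforced locally — preserved.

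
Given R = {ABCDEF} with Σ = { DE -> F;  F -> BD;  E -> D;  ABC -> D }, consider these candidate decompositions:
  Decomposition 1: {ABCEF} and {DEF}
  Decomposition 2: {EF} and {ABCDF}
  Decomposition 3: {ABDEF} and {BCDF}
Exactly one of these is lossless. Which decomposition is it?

Decomposition 1

Decomposition 1: common = {EF}, closure = {BDEF} → lossless.
Decomposition 2: common = {F}, closure = {BDF} → lossy.
Decomposition 3: common = {BDF}, closure = {BDF} → lossy.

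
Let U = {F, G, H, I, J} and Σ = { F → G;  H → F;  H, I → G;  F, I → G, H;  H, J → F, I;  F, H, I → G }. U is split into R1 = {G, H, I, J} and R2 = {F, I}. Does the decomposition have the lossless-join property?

No

Common attributes: R1 ∩ R2 = {I}.
No dependency enlarges {I}, so (I)⁺ = {I}.
The closure contains neither all of R1 = {G, H, I, J} nor all of R2 = {F, I}, so the common attributes are not a superkey of either fragment. The join is lossy.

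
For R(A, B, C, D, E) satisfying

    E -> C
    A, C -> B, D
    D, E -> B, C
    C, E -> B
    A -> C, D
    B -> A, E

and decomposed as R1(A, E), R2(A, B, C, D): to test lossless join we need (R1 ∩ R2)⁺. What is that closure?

A, B, C, D, E

R1 ∩ R2 = {A}.
A → C, D applies, adding C, D
A, C → B, D applies, adding B
B → A, E applies, adding E
Closure: {A, B, C, D, E}.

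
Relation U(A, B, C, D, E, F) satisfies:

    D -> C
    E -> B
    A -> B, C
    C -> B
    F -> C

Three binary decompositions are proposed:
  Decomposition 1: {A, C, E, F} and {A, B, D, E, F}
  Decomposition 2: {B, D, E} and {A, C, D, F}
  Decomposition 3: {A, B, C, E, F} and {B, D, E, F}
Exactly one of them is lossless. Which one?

Decomposition 1: common = {A, E, F}, closure = {A, B, C, E, F} → lossless.
Decomposition 2: common = {D}, closure = {B, C, D} → lossy.
Decomposition 3: common = {B, E, F}, closure = {B, C, E, F} → lossy.

Decomposition 1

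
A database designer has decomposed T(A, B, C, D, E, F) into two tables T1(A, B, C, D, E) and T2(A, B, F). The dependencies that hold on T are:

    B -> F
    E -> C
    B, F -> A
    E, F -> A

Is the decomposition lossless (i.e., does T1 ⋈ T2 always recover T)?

Yes

Common attributes: T1 ∩ T2 = {A, B}.
Closure of {A, B}: B → F applies, adding F. So (A, B)⁺ = {A, B, F}.
This closure contains every attribute of T2, so T1 ∩ T2 → T2. The join is lossless.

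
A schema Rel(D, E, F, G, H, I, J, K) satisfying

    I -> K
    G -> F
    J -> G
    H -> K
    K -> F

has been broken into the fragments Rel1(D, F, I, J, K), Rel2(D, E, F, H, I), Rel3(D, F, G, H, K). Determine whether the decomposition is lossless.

Chase test. Columns are D, E, F, G, H, I, J, K; row i has aⱼ where attribute j ∈ Reli, else bᵢⱼ.
Initial tableau (one row per fragment):
  row 1: a1 b12 a3 b14 b15 a6 a7 a8
  row 2: a1 a2 a3 b24 a5 a6 b27 b28
  row 3: a1 b32 a3 a4 a5 b36 b37 a8
Rows 1 and 2 agree on I; apply I→K and equate their K entries.
No row becomes fully distinguished — the join is lossy.

No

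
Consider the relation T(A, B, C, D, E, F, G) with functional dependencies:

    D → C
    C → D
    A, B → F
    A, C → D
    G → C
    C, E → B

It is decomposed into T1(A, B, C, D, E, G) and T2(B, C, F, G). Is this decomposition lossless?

Common attributes: T1 ∩ T2 = {B, C, G}.
Closure of {B, C, G}: C → D applies, adding D. So (B, C, G)⁺ = {B, C, D, G}.
The closure contains neither all of T1 = {A, B, C, D, E, G} nor all of T2 = {B, C, F, G}, so the common attributes are not a superkey of either fragment. The join is lossy.

No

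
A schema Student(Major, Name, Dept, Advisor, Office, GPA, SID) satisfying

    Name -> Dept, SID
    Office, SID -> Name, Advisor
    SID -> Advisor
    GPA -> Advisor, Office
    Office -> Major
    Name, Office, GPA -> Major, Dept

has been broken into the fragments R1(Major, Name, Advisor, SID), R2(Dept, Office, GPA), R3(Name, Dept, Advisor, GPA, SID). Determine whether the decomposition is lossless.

No

Chase test. Columns are Major, Name, Dept, Advisor, Office, GPA, SID; row i has aⱼ where attribute j ∈ Ri, else bᵢⱼ.
Initial tableau (one row per fragment):
  row 1: a1 a2 b13 a4 b15 b16 a7
  row 2: b21 b22 a3 b24 a5 a6 b27
  row 3: b31 a2 a3 a4 b35 a6 a7
Rows 1 and 3 agree on Name; apply Name→Dept, SID and equate their Dept, SID entries.
Rows 2 and 3 agree on GPA; apply GPA→Advisor, Office and equate their Advisor, Office entries.
Rows 2 and 3 agree on Office; apply Office→Major and equate their Major entries.
No row becomes fully distinguished — the join is lossy.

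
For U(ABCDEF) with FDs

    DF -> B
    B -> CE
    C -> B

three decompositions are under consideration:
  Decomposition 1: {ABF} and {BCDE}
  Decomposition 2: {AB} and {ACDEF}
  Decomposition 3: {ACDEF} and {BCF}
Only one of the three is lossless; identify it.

Decomposition 3

Decomposition 1: common = {B}, closure = {BCE} → lossy.
Decomposition 2: common = {A}, closure = {A} → lossy.
Decomposition 3: common = {CF}, closure = {BCEF} → lossless.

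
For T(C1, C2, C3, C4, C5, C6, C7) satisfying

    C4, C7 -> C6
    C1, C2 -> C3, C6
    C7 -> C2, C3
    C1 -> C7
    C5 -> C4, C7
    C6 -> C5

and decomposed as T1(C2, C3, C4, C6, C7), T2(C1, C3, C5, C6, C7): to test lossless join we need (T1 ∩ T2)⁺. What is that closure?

C2, C3, C4, C5, C6, C7

T1 ∩ T2 = {C3, C6, C7}.
C7 → C2, C3 applies, adding C2
C6 → C5 applies, adding C5
C5 → C4, C7 applies, adding C4
Closure: {C2, C3, C4, C5, C6, C7}.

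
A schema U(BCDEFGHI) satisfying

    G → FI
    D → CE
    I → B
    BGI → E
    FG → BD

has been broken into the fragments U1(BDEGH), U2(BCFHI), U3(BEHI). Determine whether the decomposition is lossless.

Chase test. Columns are BCDEFGHI; row i has aⱼ where attribute j ∈ Ui, else bᵢⱼ.
Initial tableau (one row per fragment):
  row 1: a1 b12 a3 a4 b15 a6 a7 b18
  row 2: a1 a2 b23 b24 a5 b26 a7 a8
  row 3: a1 b32 b33 a4 b35 b36 a7 a8
No row becomes fully distinguished — the join is lossy.

No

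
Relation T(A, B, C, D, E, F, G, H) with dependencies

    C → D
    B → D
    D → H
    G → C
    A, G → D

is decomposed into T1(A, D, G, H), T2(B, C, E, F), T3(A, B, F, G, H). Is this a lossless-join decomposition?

Chase test. Columns are A, B, C, D, E, F, G, H; row i has aⱼ where attribute j ∈ Ti, else bᵢⱼ.
Initial tableau (one row per fragment):
  row 1: a1 b12 b13 a4 b15 b16 a7 a8
  row 2: b21 a2 a3 b24 a5 a6 b27 b28
  row 3: a1 a2 b33 b34 b35 a6 a7 a8
Rows 2 and 3 agree on B; apply B→D and equate their D entries.
Rows 2 and 3 agree on D; apply D→H and equate their H entries.
Rows 1 and 3 agree on G; apply G→C and equate their C entries.
Rows 1 and 3 agree on A, G; apply A, G→D and equate their D entries.
No row becomes fully distinguished — the join is lossy.

No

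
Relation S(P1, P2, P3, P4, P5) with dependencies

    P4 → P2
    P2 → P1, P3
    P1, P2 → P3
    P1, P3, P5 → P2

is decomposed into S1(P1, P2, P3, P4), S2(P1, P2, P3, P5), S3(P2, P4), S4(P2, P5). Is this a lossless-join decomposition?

No

Chase test. Columns are P1, P2, P3, P4, P5; row i has aⱼ where attribute j ∈ Si, else bᵢⱼ.
Initial tableau (one row per fragment):
  row 1: a1 a2 a3 a4 b15
  row 2: a1 a2 a3 b24 a5
  row 3: b31 a2 b33 a4 b35
  row 4: b41 a2 b43 b44 a5
Rows 1 and 3 agree on P2; apply P2→P1, P3 and equate their P1, P3 entries.
Rows 1 and 4 agree on P2; apply P2→P1, P3 and equate their P1, P3 entries.
No row becomes fully distinguished — the join is lossy.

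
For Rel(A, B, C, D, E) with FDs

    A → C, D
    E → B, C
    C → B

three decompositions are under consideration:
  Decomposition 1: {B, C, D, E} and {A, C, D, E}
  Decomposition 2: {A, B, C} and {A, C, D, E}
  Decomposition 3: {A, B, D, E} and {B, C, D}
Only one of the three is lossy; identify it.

Decomposition 1: common = {C, D, E}, closure = {B, C, D, E} → lossless.
Decomposition 2: common = {A, C}, closure = {A, B, C, D} → lossless.
Decomposition 3: common = {B, D}, closure = {B, D} → lossy.

Decomposition 3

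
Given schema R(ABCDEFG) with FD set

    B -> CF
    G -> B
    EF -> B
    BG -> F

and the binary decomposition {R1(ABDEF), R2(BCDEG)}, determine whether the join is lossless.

Common attributes: R1 ∩ R2 = {BDE}.
Closure of {BDE}: B → CF applies, adding CF. So (BDE)⁺ = {BCDEF}.
The closure contains neither all of R1 = {ABDEF} nor all of R2 = {BCDEG}, so the common attributes are not a superkey of either fragment. The join is lossy.

No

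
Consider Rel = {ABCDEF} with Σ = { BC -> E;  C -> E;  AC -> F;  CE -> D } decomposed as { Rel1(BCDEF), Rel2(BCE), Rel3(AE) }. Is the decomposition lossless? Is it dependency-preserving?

Lossless test (chase): Rows 1 and 2 agree on CE; apply CE→D and equate their D entries. No row becomes fully distinguished — the join is lossy.
Dependency preservation: the restricted closure of {AC} across the fragments never reaches {F}, so AC → F cannot be enforced without a join — not preserved.

lossy and not dependency-preserving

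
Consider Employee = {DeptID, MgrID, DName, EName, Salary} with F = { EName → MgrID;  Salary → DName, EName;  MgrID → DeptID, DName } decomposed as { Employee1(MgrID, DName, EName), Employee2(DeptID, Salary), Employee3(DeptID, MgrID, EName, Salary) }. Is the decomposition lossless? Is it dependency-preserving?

Lossless test (chase): Rows 2 and 3 agree on Salary; apply Salary→DName, EName and equate their DName, EName entries. Rows 1 and 3 agree on MgrID; apply MgrID→DeptID, DName and equate their DeptID, DName entries. Rows 1 and 2 agree on EName; apply EName→MgrID and equate their MgrID entries. Row 2 is now all distinguished symbols — the join is lossless.
Dependency preservation: Salary → DName, EName; MgrID → DeptID, DName are not contained in any single fragment, but the restricted closure of each left-hand side across the fragments still reaches the right-hand side; the remaining FDs each lie inside some fragment. All dependencies are preserved.

lossless and dependency-preserving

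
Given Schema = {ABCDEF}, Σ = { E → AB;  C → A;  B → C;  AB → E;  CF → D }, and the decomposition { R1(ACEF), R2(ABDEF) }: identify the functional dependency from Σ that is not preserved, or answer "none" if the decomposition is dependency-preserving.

Check CF → D: no single fragment contains all of {CDF}, and the restricted closure of {CF} across the fragments never reaches {D}.
E → AB is preserved.
C → A is preserved.
B → C is preserved.
AB → E is preserved.

CF → D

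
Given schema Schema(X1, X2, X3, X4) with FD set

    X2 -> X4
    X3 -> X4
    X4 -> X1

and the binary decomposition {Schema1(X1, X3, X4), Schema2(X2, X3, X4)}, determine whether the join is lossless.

Common attributes: Schema1 ∩ Schema2 = {X3, X4}.
Closure of {X3, X4}: X4 → X1 applies, adding X1. So (X3, X4)⁺ = {X1, X3, X4}.
This closure contains every attribute of Schema1, so Schema1 ∩ Schema2 → Schema1. The join is lossless.

Yes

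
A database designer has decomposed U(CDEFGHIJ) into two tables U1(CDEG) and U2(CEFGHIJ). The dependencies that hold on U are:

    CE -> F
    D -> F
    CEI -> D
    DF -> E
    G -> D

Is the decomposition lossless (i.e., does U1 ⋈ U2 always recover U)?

Yes

Common attributes: U1 ∩ U2 = {CEG}.
Closure of {CEG}: CE → F applies, adding F; G → D applies, adding D. So (CEG)⁺ = {CDEFG}.
This closure contains every attribute of U1, so U1 ∩ U2 → U1. The join is lossless.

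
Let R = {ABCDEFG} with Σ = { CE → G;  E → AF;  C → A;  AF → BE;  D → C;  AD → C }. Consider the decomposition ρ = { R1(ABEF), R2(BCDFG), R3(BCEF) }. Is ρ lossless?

Yes

Chase test. Columns are ABCDEFG; row i has aⱼ where attribute j ∈ Ri, else bᵢⱼ.
Initial tableau (one row per fragment):
  row 1: a1 a2 b13 b14 a5 a6 b17
  row 2: b21 a2 a3 a4 b25 a6 a7
  row 3: b31 a2 a3 b34 a5 a6 b37
Rows 1 and 3 agree on E; apply E→AF and equate their AF entries.
Rows 2 and 3 agree on C; apply C→A and equate their A entries.
Rows 1 and 2 agree on AF; apply AF→BE and equate their BE entries.
Rows 2 and 3 agree on CE; apply CE→G and equate their G entries.
Row 2 is now all distinguished symbols — the join is lossless.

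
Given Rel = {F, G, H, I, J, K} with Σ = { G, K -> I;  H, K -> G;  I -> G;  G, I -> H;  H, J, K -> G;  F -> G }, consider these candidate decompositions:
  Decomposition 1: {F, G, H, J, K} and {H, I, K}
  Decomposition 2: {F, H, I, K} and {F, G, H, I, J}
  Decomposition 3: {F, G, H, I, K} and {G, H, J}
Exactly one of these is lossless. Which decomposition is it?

Decomposition 1

Decomposition 1: common = {H, K}, closure = {G, H, I, K} → lossless.
Decomposition 2: common = {F, H, I}, closure = {F, G, H, I} → lossy.
Decomposition 3: common = {G, H}, closure = {G, H} → lossy.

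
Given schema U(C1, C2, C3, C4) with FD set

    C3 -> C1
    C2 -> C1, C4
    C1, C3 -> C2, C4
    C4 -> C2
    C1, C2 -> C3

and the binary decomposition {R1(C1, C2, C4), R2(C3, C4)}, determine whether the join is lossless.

Yes

Common attributes: R1 ∩ R2 = {C4}.
Closure of {C4}: C4 → C2 applies, adding C2; C2 → C1, C4 applies, adding C1; C1, C2 → C3 applies, adding C3. So (C4)⁺ = {C1, C2, C3, C4}.
This closure contains every attribute of R1, so R1 ∩ R2 → R1. The join is lossless.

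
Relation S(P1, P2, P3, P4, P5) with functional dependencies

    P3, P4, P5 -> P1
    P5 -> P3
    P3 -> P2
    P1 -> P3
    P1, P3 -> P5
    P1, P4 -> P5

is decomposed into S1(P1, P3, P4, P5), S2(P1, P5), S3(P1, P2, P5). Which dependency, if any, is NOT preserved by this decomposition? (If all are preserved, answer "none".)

P3 -> P2

Check P3 → P2: no single fragment contains all of {P2, P3}, and the restricted closure of {P3} across the fragments never reaches {P2}.
P3, P4, P5 → P1 is preserved.
P5 → P3 is preserved.
P1 → P3 is preserved.
P1, P3 → P5 is preserved.
P1, P4 → P5 is preserved.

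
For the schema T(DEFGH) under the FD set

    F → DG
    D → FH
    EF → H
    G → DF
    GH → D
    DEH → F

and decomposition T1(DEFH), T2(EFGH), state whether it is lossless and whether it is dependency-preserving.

lossless and dependency-preserving

Lossless test: (EFH)⁺ = {DEFGH}, which contains all of one fragment — lossless.
Dependency preservation: F → DG; G → DF; GH → D are not contained in any single fragment, but the restricted closure of each left-hand side across the fragments still reaches the right-hand side; the remaining FDs each lie inside some fragment. All dependencies are preserved.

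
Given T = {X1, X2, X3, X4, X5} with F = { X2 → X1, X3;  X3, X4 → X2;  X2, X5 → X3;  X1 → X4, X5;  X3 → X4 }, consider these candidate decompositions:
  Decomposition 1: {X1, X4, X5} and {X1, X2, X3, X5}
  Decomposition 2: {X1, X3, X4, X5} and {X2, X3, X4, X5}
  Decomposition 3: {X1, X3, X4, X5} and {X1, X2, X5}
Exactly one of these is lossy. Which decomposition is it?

Decomposition 3

Decomposition 1: common = {X1, X5}, closure = {X1, X4, X5} → lossless.
Decomposition 2: common = {X3, X4, X5}, closure = {X1, X2, X3, X4, X5} → lossless.
Decomposition 3: common = {X1, X5}, closure = {X1, X4, X5} → lossy.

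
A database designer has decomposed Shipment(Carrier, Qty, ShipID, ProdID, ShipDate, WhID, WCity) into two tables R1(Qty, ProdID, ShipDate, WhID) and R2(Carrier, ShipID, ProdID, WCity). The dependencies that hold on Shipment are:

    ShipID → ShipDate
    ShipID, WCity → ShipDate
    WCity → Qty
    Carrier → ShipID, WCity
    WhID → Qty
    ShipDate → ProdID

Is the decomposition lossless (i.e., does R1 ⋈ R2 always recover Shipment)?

Common attributes: R1 ∩ R2 = {ProdID}.
No dependency enlarges {ProdID}, so (ProdID)⁺ = {ProdID}.
The closure contains neither all of R1 = {Qty, ProdID, ShipDate, WhID} nor all of R2 = {Carrier, ShipID, ProdID, WCity}, so the common attributes are not a superkey of either fragment. The join is lossy.

No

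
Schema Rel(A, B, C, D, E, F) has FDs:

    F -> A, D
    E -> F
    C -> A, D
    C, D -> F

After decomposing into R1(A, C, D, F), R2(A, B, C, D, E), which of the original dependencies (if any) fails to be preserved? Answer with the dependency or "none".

Check E → F: no single fragment contains all of {E, F}, and the restricted closure of {E} across the fragments never reaches {F}.
F → A, D is preserved.
C → A, D is preserved.
C, D → F is preserved.

E -> F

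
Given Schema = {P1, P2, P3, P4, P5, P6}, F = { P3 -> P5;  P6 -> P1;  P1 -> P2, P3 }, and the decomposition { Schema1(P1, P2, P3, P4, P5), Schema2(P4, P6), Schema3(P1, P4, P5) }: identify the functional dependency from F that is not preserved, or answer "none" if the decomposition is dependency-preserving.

Check P6 → P1: no single fragment contains all of {P1, P6}, and the restricted closure of {P6} across the fragments never reaches {P1}.
P3 → P5 is preserved.
P1 → P2, P3 is preserved.

P6 -> P1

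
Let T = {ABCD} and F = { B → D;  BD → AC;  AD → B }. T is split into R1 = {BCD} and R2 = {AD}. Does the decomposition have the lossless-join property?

No

Common attributes: R1 ∩ R2 = {D}.
No dependency enlarges {D}, so (D)⁺ = {D}.
The closure contains neither all of R1 = {BCD} nor all of R2 = {AD}, so the common attributes are not a superkey of either fragment. The join is lossy.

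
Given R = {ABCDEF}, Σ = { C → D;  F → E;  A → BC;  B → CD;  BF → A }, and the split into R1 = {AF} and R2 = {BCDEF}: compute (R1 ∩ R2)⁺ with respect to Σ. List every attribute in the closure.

R1 ∩ R2 = {F}.
F → E applies, adding E
Closure: {EF}.

EF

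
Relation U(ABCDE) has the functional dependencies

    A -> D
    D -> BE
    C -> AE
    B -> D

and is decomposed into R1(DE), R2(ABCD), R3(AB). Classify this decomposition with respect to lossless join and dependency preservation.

lossless and dependency-preserving

Lossless test (chase): Rows 2 and 3 agree on A; apply A→D and equate their D entries. Rows 1 and 2 agree on D; apply D→BE and equate their BE entries. Rows 1 and 3 agree on D; apply D→BE and equate their BE entries. Row 2 is now all distinguished symbols — the join is lossless.
Dependency preservation: D → BE; C → AE are not contained in any single fragment, but the restricted closure of each left-hand side across the fragments still reaches the right-hand side; the remaining FDs each lie inside some fragment. All dependencies are preserved.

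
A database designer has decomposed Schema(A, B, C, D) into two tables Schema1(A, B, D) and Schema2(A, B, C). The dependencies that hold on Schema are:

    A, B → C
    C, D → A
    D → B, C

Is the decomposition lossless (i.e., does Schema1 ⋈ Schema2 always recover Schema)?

Common attributes: Schema1 ∩ Schema2 = {A, B}.
Closure of {A, B}: A, B → C applies, adding C. So (A, B)⁺ = {A, B, C}.
This closure contains every attribute of Schema2, so Schema1 ∩ Schema2 → Schema2. The join is lossless.

Yes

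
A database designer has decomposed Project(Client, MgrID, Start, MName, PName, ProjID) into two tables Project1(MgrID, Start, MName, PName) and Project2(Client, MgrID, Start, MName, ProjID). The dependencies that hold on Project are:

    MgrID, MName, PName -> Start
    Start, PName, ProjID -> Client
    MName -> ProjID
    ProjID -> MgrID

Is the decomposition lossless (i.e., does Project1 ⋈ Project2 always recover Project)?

Common attributes: Project1 ∩ Project2 = {MgrID, Start, MName}.
Closure of {MgrID, Start, MName}: MName → ProjID applies, adding ProjID. So (MgrID, Start, MName)⁺ = {MgrID, Start, MName, ProjID}.
The closure contains neither all of Project1 = {MgrID, Start, MName, PName} nor all of Project2 = {Client, MgrID, Start, MName, ProjID}, so the common attributes are not a superkey of either fragment. The join is lossy.

No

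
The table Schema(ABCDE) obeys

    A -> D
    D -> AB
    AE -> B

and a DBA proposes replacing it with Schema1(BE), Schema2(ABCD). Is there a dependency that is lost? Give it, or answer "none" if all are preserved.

A → D lies within Schema2.
D → AB lies within Schema2.
AE → B: restricted closure across fragments reaches B.
Every dependency is enforceable on the fragments, so the decomposition is dependency-preserving.

none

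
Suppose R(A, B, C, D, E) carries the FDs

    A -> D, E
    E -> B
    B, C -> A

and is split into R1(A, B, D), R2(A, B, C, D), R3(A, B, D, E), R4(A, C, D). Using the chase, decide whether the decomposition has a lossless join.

Yes

Chase test. Columns are A, B, C, D, E; row i has aⱼ where attribute j ∈ Ri, else bᵢⱼ.
Initial tableau (one row per fragment):
  row 1: a1 a2 b13 a4 b15
  row 2: a1 a2 a3 a4 b25
  row 3: a1 a2 b33 a4 a5
  row 4: a1 b42 a3 a4 b45
Rows 1 and 2 agree on A; apply A→D, E and equate their D, E entries.
Rows 1 and 3 agree on A; apply A→D, E and equate their D, E entries.
Rows 1 and 4 agree on A; apply A→D, E and equate their D, E entries.
Rows 1 and 4 agree on E; apply E→B and equate their B entries.
Row 2 is now all distinguished symbols — the join is lossless.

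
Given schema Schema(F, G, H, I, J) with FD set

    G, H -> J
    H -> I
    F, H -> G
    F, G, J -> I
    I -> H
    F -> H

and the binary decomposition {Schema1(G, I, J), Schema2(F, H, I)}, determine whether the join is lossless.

No

Common attributes: Schema1 ∩ Schema2 = {I}.
Closure of {I}: I → H applies, adding H. So (I)⁺ = {H, I}.
The closure contains neither all of Schema1 = {G, I, J} nor all of Schema2 = {F, H, I}, so the common attributes are not a superkey of either fragment. The join is lossy.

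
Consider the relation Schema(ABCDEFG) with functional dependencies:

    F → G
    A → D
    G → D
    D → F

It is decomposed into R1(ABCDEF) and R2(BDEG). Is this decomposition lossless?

Yes

Common attributes: R1 ∩ R2 = {BDE}.
Closure of {BDE}: D → F applies, adding F; F → G applies, adding G. So (BDE)⁺ = {BDEFG}.
This closure contains every attribute of R2, so R1 ∩ R2 → R2. The join is lossless.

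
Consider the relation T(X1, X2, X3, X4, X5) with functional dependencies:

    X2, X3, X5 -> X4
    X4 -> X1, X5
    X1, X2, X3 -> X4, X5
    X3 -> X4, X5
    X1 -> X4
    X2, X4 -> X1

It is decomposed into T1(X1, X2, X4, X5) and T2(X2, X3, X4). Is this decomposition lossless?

Yes

Common attributes: T1 ∩ T2 = {X2, X4}.
Closure of {X2, X4}: X4 → X1, X5 applies, adding X1, X5. So (X2, X4)⁺ = {X1, X2, X4, X5}.
This closure contains every attribute of T1, so T1 ∩ T2 → T1. The join is lossless.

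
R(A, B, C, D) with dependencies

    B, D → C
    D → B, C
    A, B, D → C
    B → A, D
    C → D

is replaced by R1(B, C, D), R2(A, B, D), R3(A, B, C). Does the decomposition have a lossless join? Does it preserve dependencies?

lossless and dependency-preserving

Lossless test (chase): Rows 1 and 2 agree on B, D; apply B, D→C and equate their C entries. Rows 1 and 2 agree on B; apply B→A, D and equate their A, D entries. Rows 1 and 3 agree on B; apply B→A, D and equate their A, D entries. Row 1 is now all distinguished symbols — the join is lossless.
Dependency preservation: A, B, D → C is not contained in any single fragment, but the restricted closure of its left-hand side across the fragments still reaches the right-hand side; the remaining FDs each lie inside some fragment. All dependencies are preserved.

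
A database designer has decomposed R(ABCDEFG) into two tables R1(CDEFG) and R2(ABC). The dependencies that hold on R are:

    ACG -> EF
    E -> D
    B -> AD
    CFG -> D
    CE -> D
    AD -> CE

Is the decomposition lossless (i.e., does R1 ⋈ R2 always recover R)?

Common attributes: R1 ∩ R2 = {C}.
No dependency enlarges {C}, so (C)⁺ = {C}.
The closure contains neither all of R1 = {CDEFG} nor all of R2 = {ABC}, so the common attributes are not a superkey of either fragment. The join is lossy.

No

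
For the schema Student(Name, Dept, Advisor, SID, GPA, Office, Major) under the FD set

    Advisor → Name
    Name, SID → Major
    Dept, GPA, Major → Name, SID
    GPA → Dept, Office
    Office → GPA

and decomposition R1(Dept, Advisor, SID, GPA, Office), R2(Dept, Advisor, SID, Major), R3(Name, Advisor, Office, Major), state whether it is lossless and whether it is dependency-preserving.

Lossless test (chase): Rows 1 and 2 agree on Advisor; apply Advisor→Name and equate their Name entries. Rows 1 and 3 agree on Advisor; apply Advisor→Name and equate their Name entries. Rows 1 and 2 agree on Name, SID; apply Name, SID→Major and equate their Major entries. Rows 1 and 3 agree on Office; apply Office→GPA and equate their GPA entries. Rows 1 and 3 agree on GPA; apply GPA→Dept, Office and equate their Dept, Office entries. Rows 1 and 3 agree on Dept, GPA, Major; apply Dept, GPA, Major→Name, SID and equate their Name, SID entries. Row 1 is now all distinguished symbols — the join is lossless.
Dependency preservation: the restricted closure of {Name, SID} across the fragments never reaches {Major}, so Name, SID → Major cannot be enforced without a join — not preserved.

lossless but not dependency-preserving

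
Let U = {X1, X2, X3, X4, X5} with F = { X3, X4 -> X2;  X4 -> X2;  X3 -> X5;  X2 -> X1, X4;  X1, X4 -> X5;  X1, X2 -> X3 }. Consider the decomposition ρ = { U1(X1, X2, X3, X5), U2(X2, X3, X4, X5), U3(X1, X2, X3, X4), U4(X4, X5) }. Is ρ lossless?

Yes

Chase test. Columns are X1, X2, X3, X4, X5; row i has aⱼ where attribute j ∈ Ui, else bᵢⱼ.
Initial tableau (one row per fragment):
  row 1: a1 a2 a3 b14 a5
  row 2: b21 a2 a3 a4 a5
  row 3: a1 a2 a3 a4 b35
  row 4: b41 b42 b43 a4 a5
Rows 2 and 4 agree on X4; apply X4→X2 and equate their X2 entries.
Rows 1 and 3 agree on X3; apply X3→X5 and equate their X5 entries.
Rows 1 and 2 agree on X2; apply X2→X1, X4 and equate their X1, X4 entries.
Rows 1 and 4 agree on X2; apply X2→X1, X4 and equate their X1, X4 entries.
Rows 1 and 4 agree on X1, X2; apply X1, X2→X3 and equate their X3 entries.
Row 1 is now all distinguished symbols — the join is lossless.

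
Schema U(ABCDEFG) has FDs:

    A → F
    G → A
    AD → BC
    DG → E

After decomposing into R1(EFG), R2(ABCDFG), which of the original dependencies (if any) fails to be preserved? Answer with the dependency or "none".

Check DG → E: no single fragment contains all of {DEG}, and the restricted closure of {DG} across the fragments never reaches {E}.
A → F is preserved.
G → A is preserved.
AD → BC is preserved.

DG → E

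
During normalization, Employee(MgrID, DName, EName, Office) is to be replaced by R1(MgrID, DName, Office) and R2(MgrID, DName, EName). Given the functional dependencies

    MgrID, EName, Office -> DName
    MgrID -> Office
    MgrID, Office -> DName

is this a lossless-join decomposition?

Common attributes: R1 ∩ R2 = {MgrID, DName}.
Closure of {MgrID, DName}: MgrID → Office applies, adding Office. So (MgrID, DName)⁺ = {MgrID, DName, Office}.
This closure contains every attribute of R1, so R1 ∩ R2 → R1. The join is lossless.

Yes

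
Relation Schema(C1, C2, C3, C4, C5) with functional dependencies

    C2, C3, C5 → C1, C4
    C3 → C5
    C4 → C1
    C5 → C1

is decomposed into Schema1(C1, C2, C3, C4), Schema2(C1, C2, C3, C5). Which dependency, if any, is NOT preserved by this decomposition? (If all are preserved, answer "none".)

none

C2, C3, C5 → C1, C4: restricted closure across fragments reaches C1, C4.
C3 → C5 lies within Schema2.
C4 → C1 lies within Schema1.
C5 → C1 lies within Schema2.
Every dependency is enforceable on the fragments, so the decomposition is dependency-preserving.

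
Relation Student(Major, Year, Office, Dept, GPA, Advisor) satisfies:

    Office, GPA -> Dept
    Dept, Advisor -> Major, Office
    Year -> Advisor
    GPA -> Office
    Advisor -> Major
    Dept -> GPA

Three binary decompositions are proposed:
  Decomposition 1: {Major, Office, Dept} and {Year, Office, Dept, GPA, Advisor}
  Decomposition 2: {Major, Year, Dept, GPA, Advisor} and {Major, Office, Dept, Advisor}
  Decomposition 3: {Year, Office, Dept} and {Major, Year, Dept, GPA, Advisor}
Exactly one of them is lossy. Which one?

Decomposition 1

Decomposition 1: common = {Office, Dept}, closure = {Office, Dept, GPA} → lossy.
Decomposition 2: common = {Major, Dept, Advisor}, closure = {Major, Office, Dept, GPA, Advisor} → lossless.
Decomposition 3: common = {Year, Dept}, closure = {Major, Year, Office, Dept, GPA, Advisor} → lossless.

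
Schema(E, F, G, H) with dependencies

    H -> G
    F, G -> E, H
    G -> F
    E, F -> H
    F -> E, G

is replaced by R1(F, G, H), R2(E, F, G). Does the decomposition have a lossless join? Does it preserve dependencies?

Lossless test: (F, G)⁺ = {E, F, G, H}, which contains all of one fragment — lossless.
Dependency preservation: F, G → E, H; E, F → H are not contained in any single fragment, but the restricted closure of each left-hand side across the fragments still reaches the right-hand side; the remaining FDs each lie inside some fragment. All dependencies are preserved.

lossless and dependency-preserving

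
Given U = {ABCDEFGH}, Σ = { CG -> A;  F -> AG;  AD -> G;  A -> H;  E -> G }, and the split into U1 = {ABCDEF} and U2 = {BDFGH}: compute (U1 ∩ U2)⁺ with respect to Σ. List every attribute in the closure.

U1 ∩ U2 = {BDF}.
F → AG applies, adding AG
A → H applies, adding H
Closure: {ABDFGH}.

ABDFGH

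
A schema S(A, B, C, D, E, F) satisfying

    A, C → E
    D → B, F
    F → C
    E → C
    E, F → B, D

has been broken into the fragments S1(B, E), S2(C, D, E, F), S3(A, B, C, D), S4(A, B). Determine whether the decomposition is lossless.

No

Chase test. Columns are A, B, C, D, E, F; row i has aⱼ where attribute j ∈ Si, else bᵢⱼ.
Initial tableau (one row per fragment):
  row 1: b11 a2 b13 b14 a5 b16
  row 2: b21 b22 a3 a4 a5 a6
  row 3: a1 a2 a3 a4 b35 b36
  row 4: a1 a2 b43 b44 b45 b46
Rows 2 and 3 agree on D; apply D→B, F and equate their B, F entries.
Rows 1 and 2 agree on E; apply E→C and equate their C entries.
No row becomes fully distinguished — the join is lossy.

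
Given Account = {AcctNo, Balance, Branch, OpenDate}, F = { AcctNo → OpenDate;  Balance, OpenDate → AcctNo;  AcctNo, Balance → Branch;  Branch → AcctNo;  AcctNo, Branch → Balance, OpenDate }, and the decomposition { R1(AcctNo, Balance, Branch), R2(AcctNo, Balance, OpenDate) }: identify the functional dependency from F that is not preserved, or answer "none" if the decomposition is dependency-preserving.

none

AcctNo → OpenDate lies within R2.
Balance, OpenDate → AcctNo lies within R2.
AcctNo, Balance → Branch lies within R1.
Branch → AcctNo lies within R1.
AcctNo, Branch → Balance, OpenDate: restricted closure across fragments reaches Balance, OpenDate.
Every dependency is enforceable on the fragments, so the decomposition is dependency-preserving.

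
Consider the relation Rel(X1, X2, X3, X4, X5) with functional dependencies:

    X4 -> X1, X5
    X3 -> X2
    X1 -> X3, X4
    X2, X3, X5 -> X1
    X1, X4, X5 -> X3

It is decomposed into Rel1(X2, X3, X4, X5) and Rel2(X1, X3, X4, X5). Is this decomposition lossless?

Yes

Common attributes: Rel1 ∩ Rel2 = {X3, X4, X5}.
Closure of {X3, X4, X5}: X4 → X1, X5 applies, adding X1; X3 → X2 applies, adding X2. So (X3, X4, X5)⁺ = {X1, X2, X3, X4, X5}.
This closure contains every attribute of Rel1, so Rel1 ∩ Rel2 → Rel1. The join is lossless.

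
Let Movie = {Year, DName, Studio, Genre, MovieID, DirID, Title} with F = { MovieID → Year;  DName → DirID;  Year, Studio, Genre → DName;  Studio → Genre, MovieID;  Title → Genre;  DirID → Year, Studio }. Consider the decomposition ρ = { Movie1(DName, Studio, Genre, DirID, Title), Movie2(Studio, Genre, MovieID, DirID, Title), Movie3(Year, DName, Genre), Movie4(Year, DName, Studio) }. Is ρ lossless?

Chase test. Columns are Year, DName, Studio, Genre, MovieID, DirID, Title; row i has aⱼ where attribute j ∈ Moviei, else bᵢⱼ.
Initial tableau (one row per fragment):
  row 1: b11 a2 a3 a4 b15 a6 a7
  row 2: b21 b22 a3 a4 a5 a6 a7
  row 3: a1 a2 b33 a4 b35 b36 b37
  row 4: a1 a2 a3 b44 b45 b46 b47
Rows 1 and 3 agree on DName; apply DName→DirID and equate their DirID entries.
Rows 1 and 4 agree on DName; apply DName→DirID and equate their DirID entries.
Rows 1 and 2 agree on Studio; apply Studio→Genre, MovieID and equate their Genre, MovieID entries.
Rows 1 and 4 agree on Studio; apply Studio→Genre, MovieID and equate their Genre, MovieID entries.
Rows 1 and 2 agree on DirID; apply DirID→Year, Studio and equate their Year, Studio entries.
Rows 1 and 3 agree on DirID; apply DirID→Year, Studio and equate their Year, Studio entries.
Rows 1 and 2 agree on Year, Studio, Genre; apply Year, Studio, Genre→DName and equate their DName entries.
Rows 1 and 3 agree on Studio; apply Studio→Genre, MovieID and equate their Genre, MovieID entries.
Row 1 is now all distinguished symbols — the join is lossless.

Yes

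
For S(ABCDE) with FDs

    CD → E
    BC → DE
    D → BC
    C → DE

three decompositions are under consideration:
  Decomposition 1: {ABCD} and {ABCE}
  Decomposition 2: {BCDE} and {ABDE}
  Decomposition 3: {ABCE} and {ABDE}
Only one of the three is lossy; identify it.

Decomposition 3

Decomposition 1: common = {ABC}, closure = {ABCDE} → lossless.
Decomposition 2: common = {BDE}, closure = {BCDE} → lossless.
Decomposition 3: common = {ABE}, closure = {ABE} → lossy.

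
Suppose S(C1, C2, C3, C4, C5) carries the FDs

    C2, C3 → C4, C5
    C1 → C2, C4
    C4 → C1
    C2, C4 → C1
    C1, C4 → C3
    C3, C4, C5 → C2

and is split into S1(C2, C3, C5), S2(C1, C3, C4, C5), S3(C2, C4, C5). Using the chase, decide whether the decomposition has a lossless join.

Yes

Chase test. Columns are C1, C2, C3, C4, C5; row i has aⱼ where attribute j ∈ Si, else bᵢⱼ.
Initial tableau (one row per fragment):
  row 1: b11 a2 a3 b14 a5
  row 2: a1 b22 a3 a4 a5
  row 3: b31 a2 b33 a4 a5
Rows 2 and 3 agree on C4; apply C4→C1 and equate their C1 entries.
Rows 2 and 3 agree on C1, C4; apply C1, C4→C3 and equate their C3 entries.
Rows 2 and 3 agree on C3, C4, C5; apply C3, C4, C5→C2 and equate their C2 entries.
Rows 1 and 2 agree on C2, C3; apply C2, C3→C4, C5 and equate their C4, C5 entries.
Rows 1 and 2 agree on C4; apply C4→C1 and equate their C1 entries.
Row 1 is now all distinguished symbols — the join is lossless.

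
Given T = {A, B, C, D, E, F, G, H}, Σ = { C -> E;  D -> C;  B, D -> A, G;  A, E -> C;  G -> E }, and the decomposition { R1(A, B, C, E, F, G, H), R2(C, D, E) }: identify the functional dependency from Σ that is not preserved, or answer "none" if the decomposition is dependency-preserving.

B, D -> A, G

Check B, D → A, G: no single fragment contains all of {A, B, D, G}, and the restricted closure of {B, D} across the fragments never reaches {A, G}.
C → E is preserved.
D → C is preserved.
A, E → C is preserved.
G → E is preserved.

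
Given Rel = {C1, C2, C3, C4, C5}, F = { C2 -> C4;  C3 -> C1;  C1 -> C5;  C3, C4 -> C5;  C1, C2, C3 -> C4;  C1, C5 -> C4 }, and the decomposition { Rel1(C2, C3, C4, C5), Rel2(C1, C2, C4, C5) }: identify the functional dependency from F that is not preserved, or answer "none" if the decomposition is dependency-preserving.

C3 -> C1

Check C3 → C1: no single fragment contains all of {C1, C3}, and the restricted closure of {C3} across the fragments never reaches {C1}.
C2 → C4 is preserved.
C1 → C5 is preserved.
C3, C4 → C5 is preserved.
C1, C2, C3 → C4 is preserved.
C1, C5 → C4 is preserved.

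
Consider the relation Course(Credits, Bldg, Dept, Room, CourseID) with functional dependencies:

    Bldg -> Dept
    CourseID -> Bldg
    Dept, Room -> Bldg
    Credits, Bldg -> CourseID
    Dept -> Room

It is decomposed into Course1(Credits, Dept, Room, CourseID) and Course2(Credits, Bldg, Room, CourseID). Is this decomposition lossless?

Common attributes: Course1 ∩ Course2 = {Credits, Room, CourseID}.
Closure of {Credits, Room, CourseID}: CourseID → Bldg applies, adding Bldg; Bldg → Dept applies, adding Dept. So (Credits, Room, CourseID)⁺ = {Credits, Bldg, Dept, Room, CourseID}.
This closure contains every attribute of Course1, so Course1 ∩ Course2 → Course1. The join is lossless.

Yes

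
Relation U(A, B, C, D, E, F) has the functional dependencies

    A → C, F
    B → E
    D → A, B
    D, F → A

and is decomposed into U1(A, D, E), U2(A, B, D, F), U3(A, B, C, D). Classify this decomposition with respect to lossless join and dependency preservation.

Lossless test (chase): Rows 1 and 2 agree on A; apply A→C, F and equate their C, F entries. Rows 1 and 3 agree on A; apply A→C, F and equate their C, F entries. Rows 2 and 3 agree on B; apply B→E and equate their E entries. Rows 1 and 2 agree on D; apply D→A, B and equate their A, B entries. Rows 1 and 2 agree on B; apply B→E and equate their E entries. Row 1 is now all distinguished symbols — the join is lossless.
Dependency preservation: the restricted closure of {B} across the fragments never reaches {E}, so B → E cannot be enforced without a join — not preserved.

lossless but not dependency-preserving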